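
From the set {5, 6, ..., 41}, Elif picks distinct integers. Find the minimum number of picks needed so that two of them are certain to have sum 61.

27

A set avoiding the sum 61 can contain at most one of each pair {x, 61−x}, plus the 15 elements whose complement lies outside the range.
The integers 5, …, 30 (26 of them) are such a set: any two sum to at least 5+6 = 11 and at most 29+30 = 59 < 61.
Any 27th integer completes one of the 11 pairs, so 27 choices force a sum of 61.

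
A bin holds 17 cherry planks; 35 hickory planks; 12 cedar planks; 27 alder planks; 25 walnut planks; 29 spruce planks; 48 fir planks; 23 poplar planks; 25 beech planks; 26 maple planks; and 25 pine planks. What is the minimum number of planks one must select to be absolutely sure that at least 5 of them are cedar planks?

In the worst case for collecting cedar planks, every non-cedar plank comes out first.
There are 17 + 35 + 27 + 25 + 29 + 48 + 23 + 25 + 26 + 25 = 280 non-cedar planks altogether.
After those, each further plank must be cedar, so 280 + 5 = 285 draws guarantee 5 cedar planks.

285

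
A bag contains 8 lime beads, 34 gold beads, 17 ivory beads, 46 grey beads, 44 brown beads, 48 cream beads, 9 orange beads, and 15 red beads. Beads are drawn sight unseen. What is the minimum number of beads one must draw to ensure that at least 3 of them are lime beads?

216

In the worst case for collecting lime beads, every non-lime bead comes out first.
There are 34 + 17 + 46 + 44 + 48 + 9 + 15 = 213 non-lime beads altogether.
After those, each further bead must be lime, so 213 + 3 = 216 draws guarantee 3 lime beads.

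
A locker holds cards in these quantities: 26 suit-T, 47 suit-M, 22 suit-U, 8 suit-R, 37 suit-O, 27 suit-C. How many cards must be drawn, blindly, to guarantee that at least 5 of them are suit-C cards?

145

In the worst case for collecting suit-C cards, every non-suit-C card comes out first.
There are 26 + 47 + 22 + 8 + 37 = 140 non-suit-C cards altogether.
After those, each further card must be suit-C, so 140 + 5 = 145 draws guarantee 5 suit-C cards.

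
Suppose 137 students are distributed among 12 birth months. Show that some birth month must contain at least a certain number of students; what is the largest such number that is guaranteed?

The 12 birth months are the holes and the 137 students are the pigeons.
If every birth month held at most 11 students, the total would be at most 12 × 11 = 132, which is less than 137.
So some birth month holds at least ⌈137/12⌉ = 12 students.

12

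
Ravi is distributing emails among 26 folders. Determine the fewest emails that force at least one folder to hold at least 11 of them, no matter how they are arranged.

261

With 260 emails one could put exactly 10 in each of the 26 folders, and no folder would reach 11.
One more email must land in a folder that already has 10, giving it 11.
So 26 × 10 + 1 = 261 emails are required.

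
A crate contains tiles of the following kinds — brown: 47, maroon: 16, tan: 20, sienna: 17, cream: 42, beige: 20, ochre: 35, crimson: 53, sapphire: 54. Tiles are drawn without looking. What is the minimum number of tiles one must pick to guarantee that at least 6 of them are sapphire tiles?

In the worst case for collecting sapphire tiles, every non-sapphire tile comes out first.
There are 47 + 16 + 20 + 17 + 42 + 20 + 35 + 53 = 250 non-sapphire tiles altogether.
After those, each further tile must be sapphire, so 250 + 6 = 256 draws guarantee 6 sapphire tiles.

256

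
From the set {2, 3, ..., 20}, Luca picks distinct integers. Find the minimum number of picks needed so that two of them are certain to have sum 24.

Two chosen integers sum to 24 exactly when both halves of some pair {x, 24−x} with 4 ≤ x ≤ 24−x ≤ 20 are chosen — 8 such pairs.
The remaining 3 elements (those with no distinct partner in range) can never complete a 24-sum, so the worst case takes all of them and one from each pair: 3 + 8 = 11.
By the pigeonhole principle, the 12th integer has to be the second member of some pair, so 11 + 1 = 12.

12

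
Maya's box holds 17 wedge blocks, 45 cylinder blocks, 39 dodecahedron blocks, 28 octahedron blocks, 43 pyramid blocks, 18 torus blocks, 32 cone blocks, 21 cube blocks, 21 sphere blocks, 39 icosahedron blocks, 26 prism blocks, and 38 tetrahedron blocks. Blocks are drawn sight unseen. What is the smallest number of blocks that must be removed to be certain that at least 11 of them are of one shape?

121

An adversary could hand out at most 10 blocks per shape: 10 + 10 + 10 + 10 + 10 + 10 + 10 + 10 + 10 + 10 + 10 + 10 = 120 blocks and still no shape has 11.
By the pigeonhole principle, one more block lands in a shape already at 10, so 121 draws are enough and 120 are not.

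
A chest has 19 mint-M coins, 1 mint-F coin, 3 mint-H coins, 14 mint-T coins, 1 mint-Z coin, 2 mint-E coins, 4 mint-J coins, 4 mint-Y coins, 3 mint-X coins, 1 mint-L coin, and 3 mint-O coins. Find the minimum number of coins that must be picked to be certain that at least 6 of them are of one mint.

33

The 11 mints are the holes; the coins drawn are the pigeons.
To avoid 6 of any one mint, the worst case takes at most 5 of each mint, or every coin of a mint that has fewer than 5.
That gives 5 + 1 + 3 + 5 + 1 + 2 + 4 + 4 + 3 + 1 + 3 = 32 coins with no mint reaching 6.
The next coin forces some mint to 6, so 32 + 1 = 33.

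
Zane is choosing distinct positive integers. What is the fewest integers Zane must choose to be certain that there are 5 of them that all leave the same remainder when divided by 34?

By the pigeonhole principle, the 34 residue classes mod 34 are the pigeonholes.
With 136 integers one could put 4 in each residue class and have no class reach 5.
The 137th integer pushes some class to 5, so 34·4 + 1 = 137.

137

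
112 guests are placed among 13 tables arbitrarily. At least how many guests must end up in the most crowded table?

9

By pigeonhole, the 13 tables are the holes and the 112 guests are the pigeons.
If every table held at most 8 guests, the total would be at most 13 × 8 = 104, which is less than 112.
So some table holds at least ⌈112/13⌉ = 9 guests.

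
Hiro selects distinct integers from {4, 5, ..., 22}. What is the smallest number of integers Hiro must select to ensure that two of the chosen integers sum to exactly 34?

15

A set avoiding the sum 34 can contain at most one of each pair {x, 34−x}, plus the 9 elements whose complement lies outside the range or equal to its own complement.
The integers 4, …, 17 (14 of them) are such a set: any two sum to at least 4+5 = 9 and at most 16+17 = 33 < 34.
Pigeonhole: any 15th integer completes one of the 5 pairs, so 15 choices force a sum of 34.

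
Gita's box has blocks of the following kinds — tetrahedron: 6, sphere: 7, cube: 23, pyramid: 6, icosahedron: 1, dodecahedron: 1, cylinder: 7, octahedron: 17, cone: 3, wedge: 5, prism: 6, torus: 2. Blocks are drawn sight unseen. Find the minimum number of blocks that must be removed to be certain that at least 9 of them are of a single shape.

An adversary could hand out at most 8 blocks per shape (10 shapes run out sooner): 6 + 7 + 8 + 6 + 1 + 1 + 7 + 8 + 3 + 5 + 6 + 2 = 60 blocks and still no shape has 9.
By pigeonhole, one more block lands in a shape already at 8, so 61 draws are enough and 60 are not.

61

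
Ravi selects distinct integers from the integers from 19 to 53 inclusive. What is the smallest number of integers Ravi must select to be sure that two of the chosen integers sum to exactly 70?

20

A set avoiding the sum 70 can contain at most one of each pair {x, 70−x}, plus the 3 elements whose complement lies outside the range or equal to its own complement.
The integers 35, …, 53 (19 of them) are such a set: any two sum to at least 35+36 = 71 > 70.
By pigeonhole, any 20th integer completes one of the 16 pairs, so 20 choices force a sum of 70.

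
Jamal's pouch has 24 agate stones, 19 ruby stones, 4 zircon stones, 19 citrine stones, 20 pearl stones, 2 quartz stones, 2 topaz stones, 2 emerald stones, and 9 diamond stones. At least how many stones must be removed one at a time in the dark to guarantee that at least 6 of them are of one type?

36

The 9 types are the holes; the stones drawn are the pigeons.
To avoid 6 of any one type, the worst case takes at most 5 of each type, or every stone of a type that has fewer than 5.
That gives 5 + 5 + 4 + 5 + 5 + 2 + 2 + 2 + 5 = 35 stones with no type reaching 6.
The next stone forces some type to 6, so 35 + 1 = 36.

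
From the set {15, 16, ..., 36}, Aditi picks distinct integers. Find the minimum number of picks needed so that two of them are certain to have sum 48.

Group the elements by complementary pair {x, 48−x}: {15,33}, {16,32}, {17,31}, …, giving 9 two-element pairs, the single value 24 (it cannot pair with itself since the integers are distinct), and 3 integers whose partner 48−x falls outside [15,36].
By pigeonhole, treating each of those 13 groups as a pigeonhole, one can pick one integer per group — 13 integers — with no two summing to 48.
The 14th integer lands in an occupied pair, forcing a sum of 48.

14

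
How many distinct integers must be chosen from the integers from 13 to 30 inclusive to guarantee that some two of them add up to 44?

A set avoiding the sum 44 can contain at most one of each pair {x, 44−x}, plus the 2 elements whose complement lies outside the range or equal to its own complement.
The integers 13, …, 22 (10 of them) are such a set: any two sum to at least 13+14 = 27 and at most 21+22 = 43 < 44.
By the pigeonhole principle, any 11th integer completes one of the 8 pairs, so 11 choices force a sum of 44.

11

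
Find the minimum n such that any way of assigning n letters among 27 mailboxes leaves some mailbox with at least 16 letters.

With 405 letters one could put exactly 15 in each of the 27 mailboxes, and no mailbox would reach 16.
One more letter must land in a mailbox that already has 15, giving it 16.
So 27 × 15 + 1 = 406 letters are required.

406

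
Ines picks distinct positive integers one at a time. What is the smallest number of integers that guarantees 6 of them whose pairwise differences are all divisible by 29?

146

Integers whose pairwise differences are multiples of 29 are exactly those sharing a remainder mod 29. By pigeonhole, the 29 residue classes mod 29 are the pigeonholes.
With 145 integers one could put 5 in each residue class and have no class reach 6.
The 146th integer pushes some class to 6, so 29·5 + 1 = 146.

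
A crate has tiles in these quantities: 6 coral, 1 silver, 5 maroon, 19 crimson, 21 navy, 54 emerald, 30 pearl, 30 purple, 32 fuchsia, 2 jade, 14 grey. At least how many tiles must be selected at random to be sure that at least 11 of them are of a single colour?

85

Put each drawn tile into a box by colour. The largest draw with every box below 11 takes min(count, 10) from each colour; colours with fewer than 10 contribute all they have.
Σ min(cᵢ, 10) = 6 + 1 + 5 + 10 + 10 + 10 + 10 + 10 + 10 + 2 + 10 = 84.
Draw number 84 + 1 = 85 must push one box to 11.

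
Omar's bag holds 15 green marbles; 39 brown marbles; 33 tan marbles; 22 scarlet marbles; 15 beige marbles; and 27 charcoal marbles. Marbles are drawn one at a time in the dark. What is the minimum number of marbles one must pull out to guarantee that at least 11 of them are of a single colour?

An adversary could hand out at most 10 marbles per colour: 10 + 10 + 10 + 10 + 10 + 10 = 60 marbles and still no colour has 11.
Pigeonhole: one more marble lands in a colour already at 10, so 61 draws are enough and 60 are not.

61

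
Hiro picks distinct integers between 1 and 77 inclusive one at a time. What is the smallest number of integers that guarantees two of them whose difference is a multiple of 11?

12

Integers whose pairwise differences are multiples of 11 are exactly those sharing a remainder mod 11. By pigeonhole, the 11 residue classes mod 11 are the pigeonholes.
With 11 integers one could put 1 in each residue class and have no class reach 2.
The 12th integer pushes some class to 2, so 11·1 + 1 = 12.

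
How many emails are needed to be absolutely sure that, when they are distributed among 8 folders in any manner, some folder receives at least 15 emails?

113

With 112 emails one could put exactly 14 in each of the 8 folders, and no folder would reach 15.
One more email must land in a folder that already has 14, giving it 15.
So 8 × 14 + 1 = 113 emails are required.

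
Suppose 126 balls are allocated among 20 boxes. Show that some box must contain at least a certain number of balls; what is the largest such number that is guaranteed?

By pigeonhole, the 20 boxes are the holes and the 126 balls are the pigeons.
If every box held at most 6 balls, the total would be at most 20 × 6 = 120, which is less than 126.
So some box holds at least ⌈126/20⌉ = 7 balls.

7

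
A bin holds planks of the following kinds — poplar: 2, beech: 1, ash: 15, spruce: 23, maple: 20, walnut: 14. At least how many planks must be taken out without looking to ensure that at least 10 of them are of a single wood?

By pigeonhole, put each drawn plank into a box by wood. The largest draw with every box below 10 takes min(count, 9) from each wood; woods with fewer than 9 contribute all they have.
Σ min(cᵢ, 9) = 2 + 1 + 9 + 9 + 9 + 9 = 39.
Draw number 39 + 1 = 40 must push one box to 10.

40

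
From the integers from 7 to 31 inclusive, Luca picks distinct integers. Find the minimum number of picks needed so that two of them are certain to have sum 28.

Group the elements by complementary pair {x, 28−x}: {7,21}, {8,20}, {9,19}, …, giving 7 two-element pairs, the single value 14 (it cannot pair with itself since the integers are distinct), and 10 integers whose partner 28−x falls outside [7,31].
Pigeonhole: treating each of those 18 groups as a pigeonhole, one can pick one integer per group — 18 integers — with no two summing to 28.
The 19th integer lands in an occupied pair, forcing a sum of 28.

19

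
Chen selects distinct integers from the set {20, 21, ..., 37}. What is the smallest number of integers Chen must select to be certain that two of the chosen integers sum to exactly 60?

12

Group the elements by complementary pair {x, 60−x}: {23,37}, {24,36}, {25,35}, …, giving 7 two-element pairs, the single value 30 (it cannot pair with itself since the integers are distinct), and 3 integers whose partner 60−x falls outside [20,37].
Treating each of those 11 groups as a pigeonhole, one can pick one integer per group — 11 integers — with no two summing to 60.
The 12th integer lands in an occupied pair, forcing a sum of 60.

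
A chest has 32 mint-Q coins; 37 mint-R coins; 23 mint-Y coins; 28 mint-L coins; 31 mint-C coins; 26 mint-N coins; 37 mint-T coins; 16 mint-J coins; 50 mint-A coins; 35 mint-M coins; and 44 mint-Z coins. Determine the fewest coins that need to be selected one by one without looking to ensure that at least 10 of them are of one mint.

100

By the pigeonhole principle, put each drawn coin into a box by mint. The largest draw with every box below 10 takes min(count, 9) from each mint.
Σ min(cᵢ, 9) = 9 + 9 + 9 + 9 + 9 + 9 + 9 + 9 + 9 + 9 + 9 = 99.
Draw number 99 + 1 = 100 must push one box to 10.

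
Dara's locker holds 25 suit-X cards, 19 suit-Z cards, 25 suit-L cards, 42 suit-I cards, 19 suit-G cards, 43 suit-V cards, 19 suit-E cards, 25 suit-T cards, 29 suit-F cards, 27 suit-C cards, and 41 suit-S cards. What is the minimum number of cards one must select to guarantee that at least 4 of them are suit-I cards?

276

In the worst case for collecting suit-I cards, every non-suit-I card comes out first.
There are 25 + 19 + 25 + 19 + 43 + 19 + 25 + 29 + 27 + 41 = 272 non-suit-I cards altogether.
After those, each further card must be suit-I, so 272 + 4 = 276 draws guarantee 4 suit-I cards.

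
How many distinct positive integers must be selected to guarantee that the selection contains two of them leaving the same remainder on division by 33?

34

Pigeonhole: the 33 residue classes mod 33 are the pigeonholes.
With 33 integers one could put 1 in each residue class and have no class reach 2.
The 34th integer pushes some class to 2, so 33·1 + 1 = 34.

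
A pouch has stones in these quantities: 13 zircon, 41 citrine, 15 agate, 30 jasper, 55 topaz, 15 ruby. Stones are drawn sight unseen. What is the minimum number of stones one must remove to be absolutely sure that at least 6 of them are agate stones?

In the worst case for collecting agate stones, every non-agate stone comes out first.
There are 13 + 41 + 30 + 55 + 15 = 154 non-agate stones altogether.
After those, each further stone must be agate, so 154 + 6 = 160 draws guarantee 6 agate stones.

160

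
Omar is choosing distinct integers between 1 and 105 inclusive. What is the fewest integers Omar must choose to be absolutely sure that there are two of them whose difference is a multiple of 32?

Integers whose pairwise differences are multiples of 32 are exactly those sharing a remainder mod 32. Pigeonhole: the 32 residue classes mod 32 are the pigeonholes.
With 32 integers one could put 1 in each residue class and have no class reach 2.
The 33rd integer pushes some class to 2, so 32·1 + 1 = 33.

33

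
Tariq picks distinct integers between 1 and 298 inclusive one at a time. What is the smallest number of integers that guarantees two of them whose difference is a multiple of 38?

Integers whose pairwise differences are multiples of 38 are exactly those sharing a remainder mod 38. The 38 residue classes mod 38 are the pigeonholes.
With 38 integers one could put 1 in each residue class and have no class reach 2.
The 39th integer pushes some class to 2, so 38·1 + 1 = 39.

39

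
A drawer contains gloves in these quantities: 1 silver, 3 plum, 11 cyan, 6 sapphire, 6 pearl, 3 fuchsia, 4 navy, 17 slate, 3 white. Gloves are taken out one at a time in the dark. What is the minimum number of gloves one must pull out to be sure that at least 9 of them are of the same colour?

43

An adversary could hand out at most 8 gloves per colour (7 colours run out sooner): 1 + 3 + 8 + 6 + 6 + 3 + 4 + 8 + 3 = 42 gloves and still no colour has 9.
One more glove lands in a colour already at 8, so 43 draws are enough and 42 are not.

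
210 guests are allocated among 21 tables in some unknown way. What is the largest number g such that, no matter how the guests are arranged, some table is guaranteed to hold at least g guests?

10

By pigeonhole, the 21 tables are the holes and the 210 guests are the pigeons.
If every table held at most 9 guests, the total would be at most 21 × 9 = 189, which is less than 210.
So some table holds at least ⌈210/21⌉ = 10 guests.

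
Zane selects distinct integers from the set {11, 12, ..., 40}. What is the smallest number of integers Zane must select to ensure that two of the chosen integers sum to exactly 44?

20

Two chosen integers sum to 44 exactly when both halves of some pair {x, 44−x} with 11 ≤ x ≤ 44−x ≤ 33 are chosen — 11 such pairs.
The remaining 8 elements (those with no distinct partner in range) can never complete a 44-sum, so the worst case takes all of them and one from each pair: 8 + 11 = 19.
By the pigeonhole principle, the 20th integer has to be the second member of some pair, so 19 + 1 = 20.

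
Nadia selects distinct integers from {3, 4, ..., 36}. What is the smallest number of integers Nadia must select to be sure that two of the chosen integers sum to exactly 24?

26

A set avoiding the sum 24 can contain at most one of each pair {x, 24−x}, plus the 16 elements whose complement lies outside the range or equal to its own complement.
The integers 12, …, 36 (25 of them) are such a set: any two sum to at least 12+13 = 25 > 24.
Any 26th integer completes one of the 9 pairs, so 26 choices force a sum of 24.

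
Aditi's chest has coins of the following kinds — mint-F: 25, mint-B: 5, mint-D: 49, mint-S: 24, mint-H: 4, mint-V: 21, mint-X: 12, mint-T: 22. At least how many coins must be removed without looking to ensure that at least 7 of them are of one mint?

46

An adversary could hand out at most 6 coins per mint (mint-B, mint-H run out sooner): 6 + 5 + 6 + 6 + 4 + 6 + 6 + 6 = 45 coins and still no mint has 7.
By pigeonhole, one more coin lands in a mint already at 6, so 46 draws are enough and 45 are not.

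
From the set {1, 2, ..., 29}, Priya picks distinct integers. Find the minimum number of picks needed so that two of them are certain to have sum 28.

17

Two chosen integers sum to 28 exactly when both halves of some pair {x, 28−x} with 1 ≤ x ≤ 28−x ≤ 27 are chosen — 13 such pairs.
The remaining 3 elements (those with no distinct partner in range) can never complete a 28-sum, so the worst case takes all of them and one from each pair: 3 + 13 = 16.
The 17th integer has to be the second member of some pair, so 16 + 1 = 17.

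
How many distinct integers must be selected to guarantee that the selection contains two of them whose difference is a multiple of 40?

Integers whose pairwise differences are multiples of 40 are exactly those sharing a remainder mod 40. The 40 residue classes mod 40 are the pigeonholes.
With 40 integers one could put 1 in each residue class and have no class reach 2.
The 41st integer pushes some class to 2, so 40·1 + 1 = 41.

41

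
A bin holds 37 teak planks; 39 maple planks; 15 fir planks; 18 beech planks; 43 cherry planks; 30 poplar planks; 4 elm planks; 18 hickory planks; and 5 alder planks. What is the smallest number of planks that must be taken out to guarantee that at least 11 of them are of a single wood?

80

An adversary could hand out at most 10 planks per wood (elm, alder run out sooner): 10 + 10 + 10 + 10 + 10 + 10 + 4 + 10 + 5 = 79 planks and still no wood has 11.
By the pigeonhole principle, one more plank lands in a wood already at 10, so 80 draws are enough and 79 are not.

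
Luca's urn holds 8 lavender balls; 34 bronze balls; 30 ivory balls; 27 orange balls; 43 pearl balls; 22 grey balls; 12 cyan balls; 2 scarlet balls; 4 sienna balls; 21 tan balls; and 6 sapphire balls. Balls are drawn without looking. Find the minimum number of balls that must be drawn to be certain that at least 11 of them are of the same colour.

By pigeonhole, the 11 colours are the holes; the balls drawn are the pigeons.
To avoid 11 of any one colour, the worst case takes at most 10 of each colour, or every ball of a colour that has fewer than 10.
That gives 8 + 10 + 10 + 10 + 10 + 10 + 10 + 2 + 4 + 10 + 6 = 90 balls with no colour reaching 11.
The next ball forces some colour to 11, so 90 + 1 = 91.

91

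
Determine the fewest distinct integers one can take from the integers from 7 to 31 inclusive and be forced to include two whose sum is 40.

Group the elements by complementary pair {x, 40−x}: {9,31}, {10,30}, {11,29}, …, giving 11 two-element pairs, the single value 20 (it cannot pair with itself since the integers are distinct), and 2 integers whose partner 40−x falls outside [7,31].
By pigeonhole, treating each of those 14 groups as a pigeonhole, one can pick one integer per group — 14 integers — with no two summing to 40.
The 15th integer lands in an occupied pair, forcing a sum of 40.

15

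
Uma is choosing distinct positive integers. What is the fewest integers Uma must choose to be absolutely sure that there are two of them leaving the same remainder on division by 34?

By pigeonhole, the 34 residue classes mod 34 are the pigeonholes.
With 34 integers one could put 1 in each residue class and have no class reach 2.
The 35th integer pushes some class to 2, so 34·1 + 1 = 35.

35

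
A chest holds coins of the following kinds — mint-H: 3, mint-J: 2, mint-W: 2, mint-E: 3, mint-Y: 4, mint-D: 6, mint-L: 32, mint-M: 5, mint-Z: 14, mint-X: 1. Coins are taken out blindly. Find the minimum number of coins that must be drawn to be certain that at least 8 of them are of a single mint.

By pigeonhole, the 10 mints are the holes; the coins drawn are the pigeons.
To avoid 8 of any one mint, the worst case takes at most 7 of each mint, or every coin of a mint that has fewer than 7.
That gives 3 + 2 + 2 + 3 + 4 + 6 + 7 + 5 + 7 + 1 = 40 coins with no mint reaching 8.
The next coin forces some mint to 8, so 40 + 1 = 41.

41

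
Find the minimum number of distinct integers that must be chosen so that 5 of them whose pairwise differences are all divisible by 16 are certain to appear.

65

Integers whose pairwise differences are multiples of 16 are exactly those sharing a remainder mod 16. Pigeonhole: the 16 residue classes mod 16 are the pigeonholes.
With 64 integers one could put 4 in each residue class and have no class reach 5.
The 65th integer pushes some class to 5, so 16·4 + 1 = 65.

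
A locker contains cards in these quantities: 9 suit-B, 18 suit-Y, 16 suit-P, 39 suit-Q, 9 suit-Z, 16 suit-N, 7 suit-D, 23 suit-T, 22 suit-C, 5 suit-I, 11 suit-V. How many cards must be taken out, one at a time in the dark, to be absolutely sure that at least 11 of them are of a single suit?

101

Put each drawn card into a box by suit. The largest draw with every box below 11 takes min(count, 10) from each suit; suits with fewer than 10 contribute all they have.
Σ min(cᵢ, 10) = 9 + 10 + 10 + 10 + 9 + 10 + 7 + 10 + 10 + 5 + 10 = 100.
Draw number 100 + 1 = 101 must push one box to 11.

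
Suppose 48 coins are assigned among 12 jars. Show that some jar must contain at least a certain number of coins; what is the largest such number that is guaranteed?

The 12 jars are the holes and the 48 coins are the pigeons.
If every jar held at most 3 coins, the total would be at most 12 × 3 = 36, which is less than 48.
So some jar holds at least ⌈48/12⌉ = 4 coins.

4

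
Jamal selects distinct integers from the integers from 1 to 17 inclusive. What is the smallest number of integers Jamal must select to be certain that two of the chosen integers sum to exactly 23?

12

Group the elements by complementary pair {x, 23−x}: {6,17}, {7,16}, {8,15}, …, giving 6 two-element pairs and 5 integers whose partner 23−x falls outside [1,17].
Treating each of those 11 groups as a pigeonhole, one can pick one integer per group — 11 integers — with no two summing to 23.
The 12th integer lands in an occupied pair, forcing a sum of 23.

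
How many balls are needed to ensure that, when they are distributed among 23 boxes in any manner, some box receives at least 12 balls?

254

With 253 balls one could put exactly 11 in each of the 23 boxes, and no box would reach 12.
By pigeonhole, one more ball must land in a box that already has 11, giving it 12.
So 23 × 11 + 1 = 254 balls are required.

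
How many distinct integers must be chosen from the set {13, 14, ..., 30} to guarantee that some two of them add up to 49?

A set avoiding the sum 49 can contain at most one of each pair {x, 49−x}, plus the 6 elements whose complement lies outside the range.
The integers 13, …, 24 (12 of them) are such a set: any two sum to at least 13+14 = 27 and at most 23+24 = 47 < 49.
Pigeonhole: any 13th integer completes one of the 6 pairs, so 13 choices force a sum of 49.

13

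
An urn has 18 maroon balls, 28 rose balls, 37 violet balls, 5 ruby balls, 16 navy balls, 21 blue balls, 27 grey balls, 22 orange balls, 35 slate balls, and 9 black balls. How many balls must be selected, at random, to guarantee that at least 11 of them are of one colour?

95

An adversary could hand out at most 10 balls per colour (ruby, black run out sooner): 10 + 10 + 10 + 5 + 10 + 10 + 10 + 10 + 10 + 9 = 94 balls and still no colour has 11.
One more ball lands in a colour already at 10, so 95 draws are enough and 94 are not.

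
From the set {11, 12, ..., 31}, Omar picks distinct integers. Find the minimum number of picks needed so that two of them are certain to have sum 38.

A set avoiding the sum 38 can contain at most one of each pair {x, 38−x}, plus the 5 elements whose complement lies outside the range or equal to its own complement.
The integers 19, …, 31 (13 of them) are such a set: any two sum to at least 19+20 = 39 > 38.
By pigeonhole, any 14th integer completes one of the 8 pairs, so 14 choices force a sum of 38.

14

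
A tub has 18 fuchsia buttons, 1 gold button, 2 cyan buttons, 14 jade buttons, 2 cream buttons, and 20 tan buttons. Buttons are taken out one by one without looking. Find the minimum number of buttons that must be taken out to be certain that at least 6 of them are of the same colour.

21

By the pigeonhole principle, put each drawn button into a box by colour. The largest draw with every box below 6 takes min(count, 5) from each colour; colours with fewer than 5 contribute all they have.
Σ min(cᵢ, 5) = 5 + 1 + 2 + 5 + 2 + 5 = 20.
Draw number 20 + 1 = 21 must push one box to 6.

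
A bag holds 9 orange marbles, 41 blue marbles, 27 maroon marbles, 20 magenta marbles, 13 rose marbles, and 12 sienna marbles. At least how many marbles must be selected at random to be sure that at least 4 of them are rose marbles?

113

In the worst case for collecting rose marbles, every non-rose marble comes out first.
There are 9 + 41 + 27 + 20 + 12 = 109 non-rose marbles altogether.
After those, each further marble must be rose, so 109 + 4 = 113 draws guarantee 4 rose marbles.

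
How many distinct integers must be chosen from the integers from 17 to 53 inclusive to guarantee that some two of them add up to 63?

23

A set avoiding the sum 63 can contain at most one of each pair {x, 63−x}, plus the 7 elements whose complement lies outside the range.
The integers 32, …, 53 (22 of them) are such a set: any two sum to at least 32+33 = 65 > 63.
Any 23rd integer completes one of the 15 pairs, so 23 choices force a sum of 63.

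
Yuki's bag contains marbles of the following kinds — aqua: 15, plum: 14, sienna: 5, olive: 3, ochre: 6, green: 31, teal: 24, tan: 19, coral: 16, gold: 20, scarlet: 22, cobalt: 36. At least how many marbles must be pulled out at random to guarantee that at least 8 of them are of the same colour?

Put each drawn marble into a box by colour. The largest draw with every box below 8 takes min(count, 7) from each colour; colours with fewer than 7 contribute all they have.
Σ min(cᵢ, 7) = 7 + 7 + 5 + 3 + 6 + 7 + 7 + 7 + 7 + 7 + 7 + 7 = 77.
Draw number 77 + 1 = 78 must push one box to 8.

78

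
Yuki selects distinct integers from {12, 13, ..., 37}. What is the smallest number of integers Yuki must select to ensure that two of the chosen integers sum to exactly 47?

Two chosen integers sum to 47 exactly when both halves of some pair {x, 47−x} with 12 ≤ x ≤ 47−x ≤ 35 are chosen — 12 such pairs.
The remaining 2 elements (those with no distinct partner in range) can never complete a 47-sum, so the worst case takes all of them and one from each pair: 2 + 12 = 14.
The 15th integer has to be the second member of some pair, so 14 + 1 = 15.

15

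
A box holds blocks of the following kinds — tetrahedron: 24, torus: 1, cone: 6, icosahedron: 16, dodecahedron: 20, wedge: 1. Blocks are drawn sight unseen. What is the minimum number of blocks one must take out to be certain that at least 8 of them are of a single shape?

30

The 6 shapes are the holes; the blocks drawn are the pigeons.
To avoid 8 of any one shape, the worst case takes at most 7 of each shape, or every block of a shape that has fewer than 7.
That gives 7 + 1 + 6 + 7 + 7 + 1 = 29 blocks with no shape reaching 8.
The next block forces some shape to 8, so 29 + 1 = 30.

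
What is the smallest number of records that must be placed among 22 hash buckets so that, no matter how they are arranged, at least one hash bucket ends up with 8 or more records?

155

With 154 records one could put exactly 7 in each of the 22 hash buckets, and no hash bucket would reach 8.
By the pigeonhole principle, one more record must land in a hash bucket that already has 7, giving it 8.
So 22 × 7 + 1 = 155 records are required.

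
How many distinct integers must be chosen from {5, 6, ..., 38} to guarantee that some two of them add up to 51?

22

Two chosen integers sum to 51 exactly when both halves of some pair {x, 51−x} with 13 ≤ x ≤ 51−x ≤ 38 are chosen — 13 such pairs.
The remaining 8 elements (those with no distinct partner in range) can never complete a 51-sum, so the worst case takes all of them and one from each pair: 8 + 13 = 21.
The 22nd integer has to be the second member of some pair, so 21 + 1 = 22.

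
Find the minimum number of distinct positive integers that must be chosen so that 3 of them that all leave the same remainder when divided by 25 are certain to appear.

51

By pigeonhole, the 25 residue classes mod 25 are the pigeonholes.
With 50 integers one could put 2 in each residue class and have no class reach 3.
The 51st integer pushes some class to 3, so 25·2 + 1 = 51.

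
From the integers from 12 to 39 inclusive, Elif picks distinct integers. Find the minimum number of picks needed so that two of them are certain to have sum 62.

21

A set avoiding the sum 62 can contain at most one of each pair {x, 62−x}, plus the 12 elements whose complement lies outside the range or equal to its own complement.
The integers 12, …, 31 (20 of them) are such a set: any two sum to at least 12+13 = 25 and at most 30+31 = 61 < 62.
Any 21st integer completes one of the 8 pairs, so 21 choices force a sum of 62.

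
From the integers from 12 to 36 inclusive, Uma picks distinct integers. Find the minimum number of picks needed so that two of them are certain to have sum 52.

A set avoiding the sum 52 can contain at most one of each pair {x, 52−x}, plus the 5 elements whose complement lies outside the range or equal to its own complement.
The integers 12, …, 26 (15 of them) are such a set: any two sum to at least 12+13 = 25 and at most 25+26 = 51 < 52.
Pigeonhole: any 16th integer completes one of the 10 pairs, so 16 choices force a sum of 52.

16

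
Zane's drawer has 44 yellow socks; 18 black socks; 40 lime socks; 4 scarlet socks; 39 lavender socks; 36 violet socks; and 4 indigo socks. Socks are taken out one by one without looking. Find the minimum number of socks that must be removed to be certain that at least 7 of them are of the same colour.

Pigeonhole: put each drawn sock into a box by colour. The largest draw with every box below 7 takes min(count, 6) from each colour; colours with fewer than 6 contribute all they have.
Σ min(cᵢ, 6) = 6 + 6 + 6 + 4 + 6 + 6 + 4 = 38.
Draw number 38 + 1 = 39 must push one box to 7.

39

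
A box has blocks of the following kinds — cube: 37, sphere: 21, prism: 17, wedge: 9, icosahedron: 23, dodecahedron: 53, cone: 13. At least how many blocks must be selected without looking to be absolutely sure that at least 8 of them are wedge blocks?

172

In the worst case for collecting wedge blocks, every non-wedge block comes out first.
There are 37 + 21 + 17 + 23 + 53 + 13 = 164 non-wedge blocks altogether.
After those, each further block must be wedge, so 164 + 8 = 172 draws guarantee 8 wedge blocks.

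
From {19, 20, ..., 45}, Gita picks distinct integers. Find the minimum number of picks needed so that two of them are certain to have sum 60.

Two chosen integers sum to 60 exactly when both halves of some pair {x, 60−x} with 19 ≤ x ≤ 60−x ≤ 41 are chosen — 11 such pairs.
The remaining 5 elements (those with no distinct partner in range) can never complete a 60-sum, so the worst case takes all of them and one from each pair: 5 + 11 = 16.
The 17th integer has to be the second member of some pair, so 16 + 1 = 17.

17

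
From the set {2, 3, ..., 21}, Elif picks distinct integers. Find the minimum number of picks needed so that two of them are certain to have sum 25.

12

Two chosen integers sum to 25 exactly when both halves of some pair {x, 25−x} with 4 ≤ x ≤ 25−x ≤ 21 are chosen — 9 such pairs.
The remaining 2 elements (those with no distinct partner in range) can never complete a 25-sum, so the worst case takes all of them and one from each pair: 2 + 9 = 11.
By pigeonhole, the 12th integer has to be the second member of some pair, so 11 + 1 = 12.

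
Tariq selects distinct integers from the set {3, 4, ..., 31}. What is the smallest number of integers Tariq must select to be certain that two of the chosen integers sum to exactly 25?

20

A set avoiding the sum 25 can contain at most one of each pair {x, 25−x}, plus the 9 elements whose complement lies outside the range.
The integers 13, …, 31 (19 of them) are such a set: any two sum to at least 13+14 = 27 > 25.
Any 20th integer completes one of the 10 pairs, so 20 choices force a sum of 25.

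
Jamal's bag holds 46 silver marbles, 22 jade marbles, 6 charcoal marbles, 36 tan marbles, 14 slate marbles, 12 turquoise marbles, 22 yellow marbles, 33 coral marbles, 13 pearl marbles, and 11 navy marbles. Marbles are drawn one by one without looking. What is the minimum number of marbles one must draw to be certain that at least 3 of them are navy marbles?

207

In the worst case for collecting navy marbles, every non-navy marble comes out first.
There are 46 + 22 + 6 + 36 + 14 + 12 + 22 + 33 + 13 = 204 non-navy marbles altogether.
After those, each further marble must be navy, so 204 + 3 = 207 draws guarantee 3 navy marbles.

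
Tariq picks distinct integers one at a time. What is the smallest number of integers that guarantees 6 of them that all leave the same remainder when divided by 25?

By the pigeonhole principle, the 25 residue classes mod 25 are the pigeonholes.
With 125 integers one could put 5 in each residue class and have no class reach 6.
The 126th integer pushes some class to 6, so 25·5 + 1 = 126.

126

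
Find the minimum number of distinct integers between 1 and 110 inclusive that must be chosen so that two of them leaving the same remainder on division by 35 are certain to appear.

36

Pigeonhole: the 35 residue classes mod 35 are the pigeonholes.
With 35 integers one could put 1 in each residue class and have no class reach 2.
The 36th integer pushes some class to 2, so 35·1 + 1 = 36.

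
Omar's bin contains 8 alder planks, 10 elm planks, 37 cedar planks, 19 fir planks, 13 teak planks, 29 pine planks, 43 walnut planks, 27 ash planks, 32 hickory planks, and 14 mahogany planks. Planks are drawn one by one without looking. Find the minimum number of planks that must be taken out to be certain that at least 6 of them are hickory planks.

206

In the worst case for collecting hickory planks, every non-hickory plank comes out first.
There are 8 + 10 + 37 + 19 + 13 + 29 + 43 + 27 + 14 = 200 non-hickory planks altogether.
After those, each further plank must be hickory, so 200 + 6 = 206 draws guarantee 6 hickory planks.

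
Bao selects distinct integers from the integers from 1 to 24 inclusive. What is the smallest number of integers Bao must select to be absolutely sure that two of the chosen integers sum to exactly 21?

15

A set avoiding the sum 21 can contain at most one of each pair {x, 21−x}, plus the 4 elements whose complement lies outside the range.
The integers 11, …, 24 (14 of them) are such a set: any two sum to at least 11+12 = 23 > 21.
Any 15th integer completes one of the 10 pairs, so 15 choices force a sum of 21.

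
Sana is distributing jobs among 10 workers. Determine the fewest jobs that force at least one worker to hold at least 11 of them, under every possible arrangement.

With 100 jobs one could put exactly 10 in each of the 10 workers, and no worker would reach 11.
One more job must land in a worker that already has 10, giving it 11.
So 10 × 10 + 1 = 101 jobs are required.

101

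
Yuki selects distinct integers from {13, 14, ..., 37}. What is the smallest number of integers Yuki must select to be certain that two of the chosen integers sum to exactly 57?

17

Group the elements by complementary pair {x, 57−x}: {20,37}, {21,36}, {22,35}, …, giving 9 two-element pairs and 7 integers whose partner 57−x falls outside [13,37].
Pigeonhole: treating each of those 16 groups as a pigeonhole, one can pick one integer per group — 16 integers — with no two summing to 57.
The 17th integer lands in an occupied pair, forcing a sum of 57.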